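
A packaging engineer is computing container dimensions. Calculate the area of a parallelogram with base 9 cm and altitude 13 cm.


Shape: parallelogram
Base b = 9 cm, Height h = 13 cm
Formula: A = b * h
A = 9 * 13
A = 117
117 cm^2


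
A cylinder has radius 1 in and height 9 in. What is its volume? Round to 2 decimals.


Shape: cylinder
Radius r = 1 in, Height h = 9 in
Formula: V = pi * r^2 * h
r^2 = 1
V = pi * 1 * 9
V = 9 * pi
V = 28.27
28.27 in^3


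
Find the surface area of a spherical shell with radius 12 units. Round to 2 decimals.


Shape: sphere
Radius r = 12 units
Formula: SA = 4 * pi * r^2
r^2 = 144
SA = 4 * pi * 144
SA = 576 * pi
SA = 1809.56
1809.56 units^2


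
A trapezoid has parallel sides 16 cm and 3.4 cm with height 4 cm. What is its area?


Shape: trapezoid
Parallel sides a = 16 cm, b = 3.4 cm; Height h = 4 cm
Formula: A = (a + b) * h / 2
a + b = 16 + 3.4 = 19.4
A = 19.4 * 4 / 2
A = 77.6 / 2
A = 38.8
38.8 cm^2


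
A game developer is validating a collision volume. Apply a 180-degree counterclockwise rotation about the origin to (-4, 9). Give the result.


Transformation: rotation about the origin
Original point: (-4, 9)
Rule for 180 deg: (x, y) -> (-x, -y)
Apply: (-4, 9) -> (4, -9)
(4, -9)


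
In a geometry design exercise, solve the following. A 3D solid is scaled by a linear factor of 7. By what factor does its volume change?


Linear scale factor k = 7
Rule: under a linear scaling by k, volumes scale by k^3.
k^3 = 7 * 7 * 7
k^3 = 49 * 7
k^3 = 343
Volume scales by a factor of 343.
343 (dimensionless)


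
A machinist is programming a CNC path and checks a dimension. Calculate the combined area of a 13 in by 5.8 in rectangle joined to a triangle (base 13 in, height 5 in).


Composite shape: rectangle + triangle
Rectangle area = 13 * 5.8 = 75.4
Triangle area = 0.5 * 13 * 5 = 32.5
Total = 75.4 + 32.5
Total = 107.9
107.9 in^2


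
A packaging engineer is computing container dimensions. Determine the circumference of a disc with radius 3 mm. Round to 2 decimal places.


Shape: circle
Radius r = 3 mm
Formula: C = 2 * pi * r
C = 2 * pi * 3
C = 6 * pi
C = 18.85
18.85 mm


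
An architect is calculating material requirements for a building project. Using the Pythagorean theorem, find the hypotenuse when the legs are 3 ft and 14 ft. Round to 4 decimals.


Shape: right triangle
Legs a = 3 ft, b = 14 ft
Formula: c = sqrt(a^2 + b^2)
a^2 = 9, b^2 = 196
a^2 + b^2 = 205
c = sqrt(205)
c = 14.3178
14.3178 ft


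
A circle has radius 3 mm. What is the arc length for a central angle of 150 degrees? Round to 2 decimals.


Shape: circular arc
Radius r = 3 mm, Angle = 150 degrees
Formula: L = (angle/360) * 2 * pi * r
2 * pi * r = 6 * pi
L = (150/360) * 6 * pi
L = 2.5 * pi
L = 7.85
7.85 mm


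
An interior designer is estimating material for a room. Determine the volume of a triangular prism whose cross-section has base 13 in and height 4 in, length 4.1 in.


Shape: triangular prism
Triangle base = 13 in, triangle height = 4 in, prism length L = 4.1 in
Formula: V = (1/2 * b * h_tri) * L
Cross-section area = 0.5 * 13 * 4 = 26
V = 26 * 4.1
V = 106.6
106.6 in^3


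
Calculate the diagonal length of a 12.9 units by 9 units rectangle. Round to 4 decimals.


Shape: rectangle (diagonal via Pythagoras)
Sides: 12.9 units and 9 units
Formula: d = sqrt(l^2 + w^2)
l^2 = 166.41, w^2 = 81
l^2 + w^2 = 247.41
d = sqrt(247.41)
d = 15.7293
15.7293 units


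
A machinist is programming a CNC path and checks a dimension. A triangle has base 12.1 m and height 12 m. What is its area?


Shape: triangle
Base b = 12.1 m, Height h = 12 m
Formula: A = (1/2) * b * h
A = 0.5 * 12.1 * 12
A = 0.5 * 145.2
A = 72.6
72.6 m^2


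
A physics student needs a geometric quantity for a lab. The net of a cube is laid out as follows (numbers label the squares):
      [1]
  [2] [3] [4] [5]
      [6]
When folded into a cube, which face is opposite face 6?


Net: cross layout. Take square 3 as the base (bottom).
Fold the four squares in the horizontal row up around 3: 2 -> left, 4 -> right, 5 wraps to the top.
Fold 1 and 6 up from 3: 1 -> back, 6 -> front.
Opposite pairs are therefore: (1, 6), (2, 4), (3, 5).
Face 6 is opposite face 1.
face 1


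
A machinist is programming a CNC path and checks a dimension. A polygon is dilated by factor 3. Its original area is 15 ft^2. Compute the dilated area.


Linear scale factor k = 3
Original area = 15 ft^2
Rule: under a linear scaling by k, areas scale by k^2.
k^2 = 3^2 = 9
New area = 15 * 9
New area = 135
135 ft^2


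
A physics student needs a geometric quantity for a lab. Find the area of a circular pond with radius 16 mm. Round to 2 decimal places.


Shape: circle
Radius r = 16 mm
Formula: A = pi * r^2
r^2 = 16^2 = 256
A = pi * 256
A = 804.25
804.25 mm^2


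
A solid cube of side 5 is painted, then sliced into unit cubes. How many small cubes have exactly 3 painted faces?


Large cube: 5 x 5 x 5, cut into unit cubes.
Cubes with 3 painted faces are at the corners. A cube always has 8 corners.
Count = 8
8 unit cubes


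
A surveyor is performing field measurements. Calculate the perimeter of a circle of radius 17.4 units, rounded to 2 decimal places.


Shape: circle
Radius r = 17.4 units
Formula: C = 2 * pi * r
C = 2 * pi * 17.4
C = 34.8 * pi
C = 109.33
109.33 units


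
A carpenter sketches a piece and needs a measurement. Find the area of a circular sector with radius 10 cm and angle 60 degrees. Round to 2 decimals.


Shape: circular sector
Radius r = 10 cm, Angle = 60 degrees
Formula: A = (angle/360) * pi * r^2
r^2 = 100
Fraction of circle = 60/360
A = (60/360) * pi * 100
A = 16.666667 * pi
A = 52.36
52.36 cm^2


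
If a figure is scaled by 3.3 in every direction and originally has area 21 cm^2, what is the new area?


Linear scale factor k = 3.3
Original area = 21 cm^2
Rule: under a linear scaling by k, areas scale by k^2.
k^2 = 3.3^2 = 10.89
New area = 21 * 10.89
New area = 228.69
228.69 cm^2


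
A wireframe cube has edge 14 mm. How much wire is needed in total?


Shape: cube
Side s = 14 mm
A cube has 12 edges, all equal.
Formula: total edge length = 12 * s
Total = 12 * 14
Total = 168
168 mm


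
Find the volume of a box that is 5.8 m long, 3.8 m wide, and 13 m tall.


Shape: rectangular prism
l = 5.8 m, w = 3.8 m, h = 13 m
Formula: V = l * w * h
V = 5.8 * 3.8 * 13
V = 22.04 * 13
V = 286.52
286.52 m^3


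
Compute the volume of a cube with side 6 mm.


Shape: cube
Side s = 6 mm
Formula: V = s^3
V = 6 * 6 * 6
V = 36 * 6
V = 216
216 mm^3


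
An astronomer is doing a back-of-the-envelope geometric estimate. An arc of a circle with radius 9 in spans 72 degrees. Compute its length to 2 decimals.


Shape: circular arc
Radius r = 9 in, Angle = 72 degrees
Formula: L = (angle/360) * 2 * pi * r
2 * pi * r = 18 * pi
L = (72/360) * 18 * pi
L = 3.6 * pi
L = 11.31
11.31 in


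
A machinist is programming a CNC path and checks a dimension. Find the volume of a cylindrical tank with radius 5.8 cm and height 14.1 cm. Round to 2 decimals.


Shape: cylinder
Radius r = 5.8 cm, Height h = 14.1 cm
Formula: V = pi * r^2 * h
r^2 = 33.64
V = pi * 33.64 * 14.1
V = 474.324 * pi
V = 1490.13
1490.13 cm^3


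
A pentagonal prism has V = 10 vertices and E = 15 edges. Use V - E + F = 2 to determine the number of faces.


Polyhedron: pentagonal prism
Euler's formula for convex polyhedra: V - E + F = 2
Given: V = 10 vertices and E = 15 edges
Solve for F:
F = 2 + E - V = 2 + 15 - 10 = 7
7 faces


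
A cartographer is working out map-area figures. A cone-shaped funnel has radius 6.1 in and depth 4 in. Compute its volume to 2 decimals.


Shape: cone
Radius r = 6.1 in, Height h = 4 in
Formula: V = (1/3) * pi * r^2 * h
r^2 = 37.21
pi * r^2 * h = pi * 37.21 * 4 = 148.84 * pi
V = 148.84 * pi / 3
V = 155.86
155.86 in^3


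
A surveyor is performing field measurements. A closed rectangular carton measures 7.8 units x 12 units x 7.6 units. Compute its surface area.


Shape: rectangular prism
l = 7.8 units, w = 12 units, h = 7.6 units
Formula: SA = 2(lw + lh + wh)
lw = 93.6, lh = 59.28, wh = 91.2
lw + lh + wh = 244.08
SA = 2 * 244.08
SA = 488.16
488.16 units^2


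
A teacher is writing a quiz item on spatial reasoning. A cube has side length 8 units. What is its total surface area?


Shape: cube
Side s = 8 units
A cube has 6 square faces.
Formula: SA = 6 * s^2
s^2 = 64
SA = 6 * 64
SA = 384
384 units^2


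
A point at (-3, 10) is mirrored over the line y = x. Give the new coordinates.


Transformation: reflection
Original point: (-3, 10)
Rule for reflection over y = x: (x, y) -> (y, x)
Apply: (-3, 10) -> (10, -3)
(10, -3)


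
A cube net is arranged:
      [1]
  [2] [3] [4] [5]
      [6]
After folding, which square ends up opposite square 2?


Net: cross layout. Take square 3 as the base (bottom).
Fold the four squares in the horizontal row up around 3: 2 -> left, 4 -> right, 5 wraps to the top.
Fold 1 and 6 up from 3: 1 -> back, 6 -> front.
Opposite pairs are therefore: (1, 6), (2, 4), (3, 5).
Face 2 is opposite face 4.
face 4


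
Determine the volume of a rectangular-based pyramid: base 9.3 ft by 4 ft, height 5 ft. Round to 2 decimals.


Shape: rectangular pyramid
Base: 9.3 ft x 4 ft, Height h = 5 ft
Formula: V = (1/3) * base_area * h
base_area = 9.3 * 4 = 37.2
base_area * h = 37.2 * 5 = 186
V = 186 / 3
V = 62
62 ft^3


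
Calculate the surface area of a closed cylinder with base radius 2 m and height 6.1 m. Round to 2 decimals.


Shape: closed cylinder
Radius r = 2 m, Height h = 6.1 m
Formula: SA = 2*pi*r^2 + 2*pi*r*h = 2*pi*r*(r + h)
r + h = 8.1
2 * r * (r + h) = 2 * 2 * 8.1 = 32.4
SA = 32.4 * pi
SA = 101.79
101.79 m^2


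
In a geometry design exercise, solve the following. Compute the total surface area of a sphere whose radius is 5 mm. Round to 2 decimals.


Shape: sphere
Radius r = 5 mm
Formula: SA = 4 * pi * r^2
r^2 = 25
SA = 4 * pi * 25
SA = 100 * pi
SA = 314.16
314.16 mm^2


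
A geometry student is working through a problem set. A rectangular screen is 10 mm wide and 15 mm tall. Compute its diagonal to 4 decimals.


Shape: rectangle (diagonal via Pythagoras)
Sides: 10 mm and 15 mm
Formula: d = sqrt(l^2 + w^2)
l^2 = 100, w^2 = 225
l^2 + w^2 = 325
d = sqrt(325)
d = 18.0278
18.0278 mm


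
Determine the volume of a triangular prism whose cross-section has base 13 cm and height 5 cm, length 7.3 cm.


Shape: triangular prism
Triangle base = 13 cm, triangle height = 5 cm, prism length L = 7.3 cm
Formula: V = (1/2 * b * h_tri) * L
Cross-section area = 0.5 * 13 * 5 = 32.5
V = 32.5 * 7.3
V = 237.25
237.25 cm^3


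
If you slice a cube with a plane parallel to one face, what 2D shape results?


Solid: cube
Cutting plane: parallel to one face
Visualize the intersection of the plane with the solid's surface.
The boundary of the cut region is a square.
square


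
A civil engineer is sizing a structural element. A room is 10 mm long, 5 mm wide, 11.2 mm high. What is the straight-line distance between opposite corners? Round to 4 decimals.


Shape: rectangular box (space diagonal)
l = 10 mm, w = 5 mm, h = 11.2 mm
Visualize: the diagonal of the base, then a right triangle with that diagonal and the height.
Formula: d = sqrt(l^2 + w^2 + h^2)
l^2 + w^2 + h^2 = 100 + 25 + 125.44 = 250.44
d = sqrt(250.44)
d = 15.8253
15.8253 mm


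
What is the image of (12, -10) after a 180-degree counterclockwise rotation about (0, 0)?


Transformation: rotation about the origin
Original point: (12, -10)
Rule for 180 deg: (x, y) -> (-x, -y)
Apply: (12, -10) -> (-12, 10)
(-12, 10)


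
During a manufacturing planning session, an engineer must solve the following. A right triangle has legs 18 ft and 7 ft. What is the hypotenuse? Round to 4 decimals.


Shape: right triangle
Legs a = 18 ft, b = 7 ft
Formula: c = sqrt(a^2 + b^2)
a^2 = 324, b^2 = 49
a^2 + b^2 = 373
c = sqrt(373)
c = 19.3132
19.3132 ft


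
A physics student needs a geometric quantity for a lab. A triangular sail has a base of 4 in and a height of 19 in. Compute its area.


Shape: triangle
Base b = 4 in, Height h = 19 in
Formula: A = (1/2) * b * h
A = 0.5 * 4 * 19
A = 0.5 * 76
A = 38
38 in^2


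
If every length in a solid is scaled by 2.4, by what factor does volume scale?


Linear scale factor k = 2.4
Rule: under a linear scaling by k, volumes scale by k^3.
k^3 = 2.4 * 2.4 * 2.4
k^3 = 5.76 * 2.4
k^3 = 13.824
Volume scales by a factor of 13.824.
13.824 (dimensionless)


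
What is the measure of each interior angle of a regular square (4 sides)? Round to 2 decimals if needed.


Shape: regular square (4 sides)
Formula: interior angle = (n - 2) * 180 / n
(n - 2) = 2
(n - 2) * 180 = 360
angle = 360 / 4
angle = 90
90 degrees


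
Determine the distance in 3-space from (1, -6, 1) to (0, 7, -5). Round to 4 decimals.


3D distance between two points
P1 = (1, -6, 1), P2 = (0, 7, -5)
Formula: d = sqrt((x2-x1)^2 + (y2-y1)^2 + (z2-z1)^2)
dx = 0 - 1 = -1
dy = 7 - -6 = 13
dz = -5 - 1 = -6
dx^2 + dy^2 + dz^2 = 1 + 169 + 36 = 206
d = sqrt(206)
d = 14.3527
14.3527 units


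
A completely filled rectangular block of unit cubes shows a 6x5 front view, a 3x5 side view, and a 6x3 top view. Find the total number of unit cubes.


Orthographic views of a solid rectangular block:
Front view 6 x 5 -> length = 6, height = 5
Side view 3 x 5 -> width = 3, height = 5 (consistent)
Top view 6 x 3 -> confirms length = 6, width = 3
The block is 6 x 3 x 5.
Total unit cubes = 6 * 3 * 5 = 90
90 unit cubes


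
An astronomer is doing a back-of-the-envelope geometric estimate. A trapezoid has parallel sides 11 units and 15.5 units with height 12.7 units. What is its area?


Shape: trapezoid
Parallel sides a = 11 units, b = 15.5 units; Height h = 12.7 units
Formula: A = (a + b) * h / 2
a + b = 11 + 15.5 = 26.5
A = 26.5 * 12.7 / 2
A = 336.55 / 2
A = 168.275
168.275 units^2


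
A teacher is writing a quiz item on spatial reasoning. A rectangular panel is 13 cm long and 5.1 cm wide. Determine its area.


Shape: rectangle
Length l = 13 cm, Width w = 5.1 cm
Formula: A = l * w
A = 13 * 5.1
A = 66.3
66.3 cm^2


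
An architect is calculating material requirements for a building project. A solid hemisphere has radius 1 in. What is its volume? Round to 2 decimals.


Shape: hemisphere (half of a sphere)
Radius r = 1 in
Formula: V = (1/2) * (4/3) * pi * r^3 = (2/3) * pi * r^3
r^3 = 1
(2/3) * 1 = 0.666667
V = 0.666667 * pi
V = 2.09
2.09 in^3


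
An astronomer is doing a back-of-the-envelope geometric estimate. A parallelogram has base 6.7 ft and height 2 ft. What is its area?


Shape: parallelogram
Base b = 6.7 ft, Height h = 2 ft
Formula: A = b * h
A = 6.7 * 2
A = 13.4
13.4 ft^2


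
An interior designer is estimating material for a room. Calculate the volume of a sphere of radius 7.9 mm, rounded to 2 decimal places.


Shape: sphere
Radius r = 7.9 mm
Formula: V = (4/3) * pi * r^3
r^3 = 493.039
(4/3) * 493.039 = 657.385333
V = 657.385333 * pi
V = 2065.24
2065.24 mm^3


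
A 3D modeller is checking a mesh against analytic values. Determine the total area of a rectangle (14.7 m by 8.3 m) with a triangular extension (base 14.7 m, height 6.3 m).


Composite shape: rectangle + triangle
Rectangle area = 14.7 * 8.3 = 122.01
Triangle area = 0.5 * 14.7 * 6.3 = 46.305
Total = 122.01 + 46.305
Total = 168.315
168.315 m^2


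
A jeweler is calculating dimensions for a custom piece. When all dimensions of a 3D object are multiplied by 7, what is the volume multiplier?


Linear scale factor k = 7
Rule: under a linear scaling by k, volumes scale by k^3.
k^3 = 7 * 7 * 7
k^3 = 49 * 7
k^3 = 343
Volume scales by a factor of 343.
343 (dimensionless)


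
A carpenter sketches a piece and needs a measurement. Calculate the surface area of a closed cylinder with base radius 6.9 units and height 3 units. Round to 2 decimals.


Shape: closed cylinder
Radius r = 6.9 units, Height h = 3 units
Formula: SA = 2*pi*r^2 + 2*pi*r*h = 2*pi*r*(r + h)
r + h = 9.9
2 * r * (r + h) = 2 * 6.9 * 9.9 = 136.62
SA = 136.62 * pi
SA = 429.2
429.2 units^2


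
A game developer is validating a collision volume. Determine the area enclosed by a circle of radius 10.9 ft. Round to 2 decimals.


Shape: circle
Radius r = 10.9 ft
Formula: A = pi * r^2
r^2 = 10.9^2 = 118.81
A = pi * 118.81
A = 373.25
373.25 ft^2


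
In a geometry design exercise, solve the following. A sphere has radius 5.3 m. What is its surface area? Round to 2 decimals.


Shape: sphere
Radius r = 5.3 m
Formula: SA = 4 * pi * r^2
r^2 = 28.09
SA = 4 * pi * 28.09
SA = 112.36 * pi
SA = 352.99
352.99 m^2


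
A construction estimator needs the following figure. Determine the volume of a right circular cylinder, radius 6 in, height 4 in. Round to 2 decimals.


Shape: cylinder
Radius r = 6 in, Height h = 4 in
Formula: V = pi * r^2 * h
r^2 = 36
V = pi * 36 * 4
V = 144 * pi
V = 452.39
452.39 in^3


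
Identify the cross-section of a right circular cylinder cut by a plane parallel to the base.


Solid: right circular cylinder
Cutting plane: parallel to the base
Visualize the intersection of the plane with the solid's surface.
The boundary of the cut region is a circle.
circle


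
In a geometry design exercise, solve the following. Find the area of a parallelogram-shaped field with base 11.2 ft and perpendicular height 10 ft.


Shape: parallelogram
Base b = 11.2 ft, Height h = 10 ft
Formula: A = b * h
A = 11.2 * 10
A = 112
112 ft^2


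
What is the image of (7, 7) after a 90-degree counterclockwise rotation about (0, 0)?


Transformation: rotation about the origin
Original point: (7, 7)
Rule for 90 deg counterclockwise: (x, y) -> (-y, x)
Apply: (7, 7) -> (-7, 7)
(-7, 7)


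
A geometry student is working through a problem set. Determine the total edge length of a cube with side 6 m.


Shape: cube
Side s = 6 m
A cube has 12 edges, all equal.
Formula: total edge length = 12 * s
Total = 12 * 6
Total = 72
72 m


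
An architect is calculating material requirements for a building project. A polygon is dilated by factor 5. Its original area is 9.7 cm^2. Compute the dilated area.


Linear scale factor k = 5
Original area = 9.7 cm^2
Rule: under a linear scaling by k, areas scale by k^2.
k^2 = 5^2 = 25
New area = 9.7 * 25
New area = 242.5
242.5 cm^2


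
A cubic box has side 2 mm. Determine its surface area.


Shape: cube
Side s = 2 mm
A cube has 6 square faces.
Formula: SA = 6 * s^2
s^2 = 4
SA = 6 * 4
SA = 24
24 mm^2


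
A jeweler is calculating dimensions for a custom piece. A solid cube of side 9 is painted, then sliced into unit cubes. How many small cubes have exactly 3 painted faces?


Large cube: 9 x 9 x 9, cut into unit cubes.
Cubes with 3 painted faces are at the corners. A cube always has 8 corners.
Count = 8
8 unit cubes


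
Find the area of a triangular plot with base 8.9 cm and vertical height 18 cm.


Shape: triangle
Base b = 8.9 cm, Height h = 18 cm
Formula: A = (1/2) * b * h
A = 0.5 * 8.9 * 18
A = 0.5 * 160.2
A = 80.1
80.1 cm^2


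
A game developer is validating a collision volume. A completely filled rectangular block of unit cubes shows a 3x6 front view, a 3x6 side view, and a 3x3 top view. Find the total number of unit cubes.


Orthographic views of a solid rectangular block:
Front view 3 x 6 -> length = 3, height = 6
Side view 3 x 6 -> width = 3, height = 6 (consistent)
Top view 3 x 3 -> confirms length = 3, width = 3
The block is 3 x 3 x 6.
Total unit cubes = 3 * 3 * 6 = 54
54 unit cubes


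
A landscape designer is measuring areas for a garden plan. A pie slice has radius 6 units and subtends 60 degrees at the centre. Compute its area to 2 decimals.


Shape: circular sector
Radius r = 6 units, Angle = 60 degrees
Formula: A = (angle/360) * pi * r^2
r^2 = 36
Fraction of circle = 60/360
A = (60/360) * pi * 36
A = 6 * pi
A = 18.85
18.85 units^2


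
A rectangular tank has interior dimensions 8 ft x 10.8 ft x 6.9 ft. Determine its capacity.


Shape: rectangular prism
l = 8 ft, w = 10.8 ft, h = 6.9 ft
Formula: V = l * w * h
V = 8 * 10.8 * 6.9
V = 86.4 * 6.9
V = 596.16
596.16 ft^3


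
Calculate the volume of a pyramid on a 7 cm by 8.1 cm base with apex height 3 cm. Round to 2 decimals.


Shape: rectangular pyramid
Base: 7 cm x 8.1 cm, Height h = 3 cm
Formula: V = (1/3) * base_area * h
base_area = 7 * 8.1 = 56.7
base_area * h = 56.7 * 3 = 170.1
V = 170.1 / 3
V = 56.7
56.7 cm^3


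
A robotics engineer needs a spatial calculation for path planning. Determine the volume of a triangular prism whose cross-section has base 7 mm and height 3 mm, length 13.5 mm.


Shape: triangular prism
Triangle base = 7 mm, triangle height = 3 mm, prism length L = 13.5 mm
Formula: V = (1/2 * b * h_tri) * L
Cross-section area = 0.5 * 7 * 3 = 10.5
V = 10.5 * 13.5
V = 141.75
141.75 mm^3


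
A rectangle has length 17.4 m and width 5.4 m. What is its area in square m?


Shape: rectangle
Length l = 17.4 m, Width w = 5.4 m
Formula: A = l * w
A = 17.4 * 5.4
A = 93.96
93.96 m^2


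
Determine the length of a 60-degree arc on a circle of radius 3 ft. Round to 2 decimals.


Shape: circular arc
Radius r = 3 ft, Angle = 60 degrees
Formula: L = (angle/360) * 2 * pi * r
2 * pi * r = 6 * pi
L = (60/360) * 6 * pi
L = 1 * pi
L = 3.14
3.14 ft


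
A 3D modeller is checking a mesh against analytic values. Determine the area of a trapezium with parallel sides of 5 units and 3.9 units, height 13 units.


Shape: trapezoid
Parallel sides a = 5 units, b = 3.9 units; Height h = 13 units
Formula: A = (a + b) * h / 2
a + b = 5 + 3.9 = 8.9
A = 8.9 * 13 / 2
A = 115.7 / 2
A = 57.85
57.85 units^2


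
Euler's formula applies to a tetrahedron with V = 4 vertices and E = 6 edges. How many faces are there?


Polyhedron: tetrahedron
Euler's formula for convex polyhedra: V - E + F = 2
Given: V = 4 vertices and E = 6 edges
Solve for F:
F = 2 + E - V = 2 + 6 - 4 = 4
4 faces


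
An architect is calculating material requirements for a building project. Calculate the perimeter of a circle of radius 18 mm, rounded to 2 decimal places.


Shape: circle
Radius r = 18 mm
Formula: C = 2 * pi * r
C = 2 * pi * 18
C = 36 * pi
C = 113.1
113.1 mm


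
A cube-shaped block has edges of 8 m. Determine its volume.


Shape: cube
Side s = 8 m
Formula: V = s^3
V = 8 * 8 * 8
V = 64 * 8
V = 512
512 m^3


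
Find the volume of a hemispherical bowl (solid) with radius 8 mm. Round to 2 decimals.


Shape: hemisphere (half of a sphere)
Radius r = 8 mm
Formula: V = (1/2) * (4/3) * pi * r^3 = (2/3) * pi * r^3
r^3 = 512
(2/3) * 512 = 341.333333
V = 341.333333 * pi
V = 1072.33
1072.33 mm^3


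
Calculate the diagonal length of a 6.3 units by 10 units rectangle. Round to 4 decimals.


Shape: rectangle (diagonal via Pythagoras)
Sides: 6.3 units and 10 units
Formula: d = sqrt(l^2 + w^2)
l^2 = 39.69, w^2 = 100
l^2 + w^2 = 139.69
d = sqrt(139.69)
d = 11.8191
11.8191 units


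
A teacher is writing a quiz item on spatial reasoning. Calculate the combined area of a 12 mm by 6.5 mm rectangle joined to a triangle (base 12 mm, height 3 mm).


Composite shape: rectangle + triangle
Rectangle area = 12 * 6.5 = 78
Triangle area = 0.5 * 12 * 3 = 18
Total = 78 + 18
Total = 96
96 mm^2


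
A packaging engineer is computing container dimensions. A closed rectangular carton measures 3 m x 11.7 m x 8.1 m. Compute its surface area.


Shape: rectangular prism
l = 3 m, w = 11.7 m, h = 8.1 m
Formula: SA = 2(lw + lh + wh)
lw = 35.1, lh = 24.3, wh = 94.77
lw + lh + wh = 154.17
SA = 2 * 154.17
SA = 308.34
308.34 m^2


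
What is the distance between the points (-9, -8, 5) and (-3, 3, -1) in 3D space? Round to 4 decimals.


3D distance between two points
P1 = (-9, -8, 5), P2 = (-3, 3, -1)
Formula: d = sqrt((x2-x1)^2 + (y2-y1)^2 + (z2-z1)^2)
dx = -3 - -9 = 6
dy = 3 - -8 = 11
dz = -1 - 5 = -6
dx^2 + dy^2 + dz^2 = 36 + 121 + 36 = 193
d = sqrt(193)
d = 13.8924
13.8924 units


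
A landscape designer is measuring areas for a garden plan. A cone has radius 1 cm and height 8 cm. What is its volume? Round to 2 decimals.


Shape: cone
Radius r = 1 cm, Height h = 8 cm
Formula: V = (1/3) * pi * r^2 * h
r^2 = 1
pi * r^2 * h = pi * 1 * 8 = 8 * pi
V = 8 * pi / 3
V = 8.38
8.38 cm^3


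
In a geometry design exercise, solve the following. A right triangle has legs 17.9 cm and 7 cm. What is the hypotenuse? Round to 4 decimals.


Shape: right triangle
Legs a = 17.9 cm, b = 7 cm
Formula: c = sqrt(a^2 + b^2)
a^2 = 320.41, b^2 = 49
a^2 + b^2 = 369.41
c = sqrt(369.41)
c = 19.22
19.22 cm


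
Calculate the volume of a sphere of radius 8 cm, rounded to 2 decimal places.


Shape: sphere
Radius r = 8 cm
Formula: V = (4/3) * pi * r^3
r^3 = 512
(4/3) * 512 = 682.666667
V = 682.666667 * pi
V = 2144.66
2144.66 cm^3


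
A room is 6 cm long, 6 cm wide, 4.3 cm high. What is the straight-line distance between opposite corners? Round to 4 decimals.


Shape: rectangular box (space diagonal)
l = 6 cm, w = 6 cm, h = 4.3 cm
Visualize: the diagonal of the base, then a right triangle with that diagonal and the height.
Formula: d = sqrt(l^2 + w^2 + h^2)
l^2 + w^2 + h^2 = 36 + 36 + 18.49 = 90.49
d = sqrt(90.49)
d = 9.5126
9.5126 cm


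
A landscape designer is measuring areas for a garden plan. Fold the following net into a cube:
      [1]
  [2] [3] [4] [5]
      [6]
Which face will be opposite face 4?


Net: cross layout. Take square 3 as the base (bottom).
Fold the four squares in the horizontal row up around 3: 2 -> left, 4 -> right, 5 wraps to the top.
Fold 1 and 6 up from 3: 1 -> back, 6 -> front.
Opposite pairs are therefore: (1, 6), (2, 4), (3, 5).
Face 4 is opposite face 2.
face 2


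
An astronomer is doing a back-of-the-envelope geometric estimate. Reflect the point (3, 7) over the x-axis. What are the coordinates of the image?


Transformation: reflection
Original point: (3, 7)
Rule for reflection over the x-axis: (x, y) -> (x, -y)
Apply: (3, 7) -> (3, -7)
(3, -7)


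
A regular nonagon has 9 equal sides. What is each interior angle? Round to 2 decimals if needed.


Shape: regular nonagon (9 sides)
Formula: interior angle = (n - 2) * 180 / n
(n - 2) = 7
(n - 2) * 180 = 1260
angle = 1260 / 9
angle = 140
140 degrees


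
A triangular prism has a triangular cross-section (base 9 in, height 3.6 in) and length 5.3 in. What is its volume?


Shape: triangular prism
Triangle base = 9 in, triangle height = 3.6 in, prism length L = 5.3 in
Formula: V = (1/2 * b * h_tri) * L
Cross-section area = 0.5 * 9 * 3.6 = 16.2
V = 16.2 * 5.3
V = 85.86
85.86 in^3


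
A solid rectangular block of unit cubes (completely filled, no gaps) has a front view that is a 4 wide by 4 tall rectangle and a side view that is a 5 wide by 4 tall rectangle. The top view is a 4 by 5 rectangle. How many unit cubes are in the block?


Orthographic views of a solid rectangular block:
Front view 4 x 4 -> length = 4, height = 4
Side view 5 x 4 -> width = 5, height = 4 (consistent)
Top view 4 x 5 -> confirms length = 4, width = 5
The block is 4 x 5 x 4.
Total unit cubes = 4 * 5 * 4 = 80
80 unit cubes


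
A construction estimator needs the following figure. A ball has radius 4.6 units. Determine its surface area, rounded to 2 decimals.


Shape: sphere
Radius r = 4.6 units
Formula: SA = 4 * pi * r^2
r^2 = 21.16
SA = 4 * pi * 21.16
SA = 84.64 * pi
SA = 265.9
265.9 units^2


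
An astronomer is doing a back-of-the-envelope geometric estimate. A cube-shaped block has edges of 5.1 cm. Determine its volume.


Shape: cube
Side s = 5.1 cm
Formula: V = s^3
V = 5.1 * 5.1 * 5.1
V = 26.01 * 5.1
V = 132.651
132.651 cm^3


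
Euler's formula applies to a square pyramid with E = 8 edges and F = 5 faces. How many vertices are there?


Polyhedron: square pyramid
Euler's formula for convex polyhedra: V - E + F = 2
Given: E = 8 edges and F = 5 faces
Solve for V:
V = 2 + E - F = 2 + 8 - 5 = 5
5 vertices


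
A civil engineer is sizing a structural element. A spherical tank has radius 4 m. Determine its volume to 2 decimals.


Shape: sphere
Radius r = 4 m
Formula: V = (4/3) * pi * r^3
r^3 = 64
(4/3) * 64 = 85.333333
V = 85.333333 * pi
V = 268.08
268.08 m^3


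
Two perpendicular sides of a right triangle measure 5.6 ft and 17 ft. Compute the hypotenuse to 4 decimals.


Shape: right triangle
Legs a = 5.6 ft, b = 17 ft
Formula: c = sqrt(a^2 + b^2)
a^2 = 31.36, b^2 = 289
a^2 + b^2 = 320.36
c = sqrt(320.36)
c = 17.8986
17.8986 ft


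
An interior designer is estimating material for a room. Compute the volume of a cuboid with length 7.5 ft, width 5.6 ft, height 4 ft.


Shape: rectangular prism
l = 7.5 ft, w = 5.6 ft, h = 4 ft
Formula: V = l * w * h
V = 7.5 * 5.6 * 4
V = 42 * 4
V = 168
168 ft^3


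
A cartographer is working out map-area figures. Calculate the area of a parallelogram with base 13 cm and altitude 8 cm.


Shape: parallelogram
Base b = 13 cm, Height h = 8 cm
Formula: A = b * h
A = 13 * 8
A = 104
104 cm^2


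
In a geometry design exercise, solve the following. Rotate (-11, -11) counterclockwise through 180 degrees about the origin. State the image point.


Transformation: rotation about the origin
Original point: (-11, -11)
Rule for 180 deg: (x, y) -> (-x, -y)
Apply: (-11, -11) -> (11, 11)
(11, 11)


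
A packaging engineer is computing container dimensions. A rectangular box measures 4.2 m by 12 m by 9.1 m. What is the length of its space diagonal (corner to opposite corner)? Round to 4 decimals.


Shape: rectangular box (space diagonal)
l = 4.2 m, w = 12 m, h = 9.1 m
Visualize: the diagonal of the base, then a right triangle with that diagonal and the height.
Formula: d = sqrt(l^2 + w^2 + h^2)
l^2 + w^2 + h^2 = 17.64 + 144 + 82.81 = 244.45
d = sqrt(244.45)
d = 15.6349
15.6349 m


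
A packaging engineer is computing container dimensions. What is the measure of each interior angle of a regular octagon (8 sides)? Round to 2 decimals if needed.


Shape: regular octagon (8 sides)
Formula: interior angle = (n - 2) * 180 / n
(n - 2) = 6
(n - 2) * 180 = 1080
angle = 1080 / 8
angle = 135
135 degrees


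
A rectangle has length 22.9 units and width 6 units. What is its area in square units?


Shape: rectangle
Length l = 22.9 units, Width w = 6 units
Formula: A = l * w
A = 22.9 * 6
A = 137.4
137.4 units^2


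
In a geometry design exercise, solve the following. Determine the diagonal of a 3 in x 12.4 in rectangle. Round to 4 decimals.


Shape: rectangle (diagonal via Pythagoras)
Sides: 3 in and 12.4 in
Formula: d = sqrt(l^2 + w^2)
l^2 = 9, w^2 = 153.76
l^2 + w^2 = 162.76
d = sqrt(162.76)
d = 12.7577
12.7577 in


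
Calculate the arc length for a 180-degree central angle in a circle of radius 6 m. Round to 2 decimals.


Shape: circular arc
Radius r = 6 m, Angle = 180 degrees
Formula: L = (angle/360) * 2 * pi * r
2 * pi * r = 12 * pi
L = (180/360) * 12 * pi
L = 6 * pi
L = 18.85
18.85 m


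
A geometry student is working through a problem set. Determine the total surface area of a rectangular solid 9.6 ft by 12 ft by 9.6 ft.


Shape: rectangular prism
l = 9.6 ft, w = 12 ft, h = 9.6 ft
Formula: SA = 2(lw + lh + wh)
lw = 115.2, lh = 92.16, wh = 115.2
lw + lh + wh = 322.56
SA = 2 * 322.56
SA = 645.12
645.12 ft^2


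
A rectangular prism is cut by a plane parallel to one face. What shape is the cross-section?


Solid: rectangular prism
Cutting plane: parallel to one face
Visualize the intersection of the plane with the solid's surface.
The boundary of the cut region is a rectangle.
rectangle


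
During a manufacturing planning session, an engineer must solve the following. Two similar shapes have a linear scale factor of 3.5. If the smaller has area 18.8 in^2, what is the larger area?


Linear scale factor k = 3.5
Original area = 18.8 in^2
Rule: under a linear scaling by k, areas scale by k^2.
k^2 = 3.5^2 = 12.25
New area = 18.8 * 12.25
New area = 230.3
230.3 in^2


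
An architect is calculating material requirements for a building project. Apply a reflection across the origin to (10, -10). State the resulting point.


Transformation: reflection
Original point: (10, -10)
Rule for reflection through the origin: (x, y) -> (-x, -y)
Apply: (10, -10) -> (-10, 10)
(-10, 10)


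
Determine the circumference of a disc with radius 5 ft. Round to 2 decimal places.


Shape: circle
Radius r = 5 ft
Formula: C = 2 * pi * r
C = 2 * pi * 5
C = 10 * pi
C = 31.42
31.42 ft


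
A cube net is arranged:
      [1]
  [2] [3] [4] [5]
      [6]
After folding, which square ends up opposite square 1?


Net: cross layout. Take square 3 as the base (bottom).
Fold the four squares in the horizontal row up around 3: 2 -> left, 4 -> right, 5 wraps to the top.
Fold 1 and 6 up from 3: 1 -> back, 6 -> front.
Opposite pairs are therefore: (1, 6), (2, 4), (3, 5).
Face 1 is opposite face 6.
face 6


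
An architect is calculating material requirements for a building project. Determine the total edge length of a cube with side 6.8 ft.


Shape: cube
Side s = 6.8 ft
A cube has 12 edges, all equal.
Formula: total edge length = 12 * s
Total = 12 * 6.8
Total = 81.6
81.6 ft


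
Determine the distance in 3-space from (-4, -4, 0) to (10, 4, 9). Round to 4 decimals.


3D distance between two points
P1 = (-4, -4, 0), P2 = (10, 4, 9)
Formula: d = sqrt((x2-x1)^2 + (y2-y1)^2 + (z2-z1)^2)
dx = 10 - -4 = 14
dy = 4 - -4 = 8
dz = 9 - 0 = 9
dx^2 + dy^2 + dz^2 = 196 + 64 + 81 = 341
d = sqrt(341)
d = 18.4662
18.4662 units


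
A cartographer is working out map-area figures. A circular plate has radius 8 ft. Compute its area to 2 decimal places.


Shape: circle
Radius r = 8 ft
Formula: A = pi * r^2
r^2 = 8^2 = 64
A = pi * 64
A = 201.06
201.06 ft^2


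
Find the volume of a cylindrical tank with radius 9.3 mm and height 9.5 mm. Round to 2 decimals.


Shape: cylinder
Radius r = 9.3 mm, Height h = 9.5 mm
Formula: V = pi * r^2 * h
r^2 = 86.49
V = pi * 86.49 * 9.5
V = 821.655 * pi
V = 2581.31
2581.31 mm^3


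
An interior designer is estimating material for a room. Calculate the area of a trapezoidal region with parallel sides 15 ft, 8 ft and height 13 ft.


Shape: trapezoid
Parallel sides a = 15 ft, b = 8 ft; Height h = 13 ft
Formula: A = (a + b) * h / 2
a + b = 15 + 8 = 23
A = 23 * 13 / 2
A = 299 / 2
A = 149.5
149.5 ft^2


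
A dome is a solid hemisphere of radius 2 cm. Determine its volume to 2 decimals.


Shape: hemisphere (half of a sphere)
Radius r = 2 cm
Formula: V = (1/2) * (4/3) * pi * r^3 = (2/3) * pi * r^3
r^3 = 8
(2/3) * 8 = 5.333333
V = 5.333333 * pi
V = 16.76
16.76 cm^3


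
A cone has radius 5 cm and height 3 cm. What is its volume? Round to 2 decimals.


Shape: cone
Radius r = 5 cm, Height h = 3 cm
Formula: V = (1/3) * pi * r^2 * h
r^2 = 25
pi * r^2 * h = pi * 25 * 3 = 75 * pi
V = 75 * pi / 3
V = 78.54
78.54 cm^3


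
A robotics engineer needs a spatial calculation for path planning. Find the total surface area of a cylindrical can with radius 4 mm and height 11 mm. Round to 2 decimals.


Shape: closed cylinder
Radius r = 4 mm, Height h = 11 mm
Formula: SA = 2*pi*r^2 + 2*pi*r*h = 2*pi*r*(r + h)
r + h = 15
2 * r * (r + h) = 2 * 4 * 15 = 120
SA = 120 * pi
SA = 376.99
376.99 mm^2


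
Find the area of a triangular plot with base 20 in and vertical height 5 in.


Shape: triangle
Base b = 20 in, Height h = 5 in
Formula: A = (1/2) * b * h
A = 0.5 * 20 * 5
A = 0.5 * 100
A = 50
50 in^2


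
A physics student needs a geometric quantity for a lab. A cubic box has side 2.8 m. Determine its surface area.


Shape: cube
Side s = 2.8 m
A cube has 6 square faces.
Formula: SA = 6 * s^2
s^2 = 7.84
SA = 6 * 7.84
SA = 47.04
47.04 m^2


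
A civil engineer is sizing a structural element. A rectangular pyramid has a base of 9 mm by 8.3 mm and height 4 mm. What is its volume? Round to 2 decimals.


Shape: rectangular pyramid
Base: 9 mm x 8.3 mm, Height h = 4 mm
Formula: V = (1/3) * base_area * h
base_area = 9 * 8.3 = 74.7
base_area * h = 74.7 * 4 = 298.8
V = 298.8 / 3
V = 99.6
99.6 mm^3


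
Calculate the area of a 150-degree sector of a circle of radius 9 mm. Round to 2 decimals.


Shape: circular sector
Radius r = 9 mm, Angle = 150 degrees
Formula: A = (angle/360) * pi * r^2
r^2 = 81
Fraction of circle = 150/360
A = (150/360) * pi * 81
A = 33.75 * pi
A = 106.03
106.03 mm^2


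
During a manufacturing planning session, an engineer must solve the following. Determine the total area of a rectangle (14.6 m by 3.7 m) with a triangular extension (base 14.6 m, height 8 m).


Composite shape: rectangle + triangle
Rectangle area = 14.6 * 3.7 = 54.02
Triangle area = 0.5 * 14.6 * 8 = 58.4
Total = 54.02 + 58.4
Total = 112.42
112.42 m^2


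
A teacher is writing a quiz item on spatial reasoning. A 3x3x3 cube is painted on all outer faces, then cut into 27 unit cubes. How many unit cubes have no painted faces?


Large cube: 3 x 3 x 3, cut into unit cubes.
n = 3, so n - 2 = 1
Unpainted cubes form the interior (n - 2)^3 block.
(n - 2)^3 = 1^3 = 1
1 unit cubes


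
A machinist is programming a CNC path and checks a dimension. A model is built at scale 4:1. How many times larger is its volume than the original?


Linear scale factor k = 4
Rule: under a linear scaling by k, volumes scale by k^3.
k^3 = 4 * 4 * 4
k^3 = 16 * 4
k^3 = 64
Volume scales by a factor of 64.
64 (dimensionless)


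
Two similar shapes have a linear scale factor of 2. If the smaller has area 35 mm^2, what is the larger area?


Linear scale factor k = 2
Original area = 35 mm^2
Rule: under a linear scaling by k, areas scale by k^2.
k^2 = 2^2 = 4
New area = 35 * 4
New area = 140
140 mm^2


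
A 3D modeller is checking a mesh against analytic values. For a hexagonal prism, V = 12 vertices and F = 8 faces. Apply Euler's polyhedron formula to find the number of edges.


Polyhedron: hexagonal prism
Euler's formula for convex polyhedra: V - E + F = 2
Given: V = 12 vertices and F = 8 faces
Solve for E:
E = V + F - 2 = 12 + 8 - 2 = 18
18 edges


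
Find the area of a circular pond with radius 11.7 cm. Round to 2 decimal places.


Shape: circle
Radius r = 11.7 cm
Formula: A = pi * r^2
r^2 = 11.7^2 = 136.89
A = pi * 136.89
A = 430.05
430.05 cm^2


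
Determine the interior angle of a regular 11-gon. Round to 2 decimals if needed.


Shape: regular hendecagon (11 sides)
Formula: interior angle = (n - 2) * 180 / n
(n - 2) = 9
(n - 2) * 180 = 1620
angle = 1620 / 11
angle = 147.27
147.27 degrees


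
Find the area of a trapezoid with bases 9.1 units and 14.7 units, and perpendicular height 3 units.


Shape: trapezoid
Parallel sides a = 9.1 units, b = 14.7 units; Height h = 3 units
Formula: A = (a + b) * h / 2
a + b = 9.1 + 14.7 = 23.8
A = 23.8 * 3 / 2
A = 71.4 / 2
A = 35.7
35.7 units^2


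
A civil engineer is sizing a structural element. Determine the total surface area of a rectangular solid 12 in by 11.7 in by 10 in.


Shape: rectangular prism
l = 12 in, w = 11.7 in, h = 10 in
Formula: SA = 2(lw + lh + wh)
lw = 140.4, lh = 120, wh = 117
lw + lh + wh = 377.4
SA = 2 * 377.4
SA = 754.8
754.8 in^2


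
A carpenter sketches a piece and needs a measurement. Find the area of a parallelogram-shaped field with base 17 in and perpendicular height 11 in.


Shape: parallelogram
Base b = 17 in, Height h = 11 in
Formula: A = b * h
A = 17 * 11
A = 187
187 in^2


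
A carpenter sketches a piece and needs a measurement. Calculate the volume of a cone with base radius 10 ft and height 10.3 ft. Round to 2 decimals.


Shape: cone
Radius r = 10 ft, Height h = 10.3 ft
Formula: V = (1/3) * pi * r^2 * h
r^2 = 100
pi * r^2 * h = pi * 100 * 10.3 = 1030 * pi
V = 1030 * pi / 3
V = 1078.61
1078.61 ft^3


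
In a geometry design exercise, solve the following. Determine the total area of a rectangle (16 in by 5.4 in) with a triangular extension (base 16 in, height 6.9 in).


Composite shape: rectangle + triangle
Rectangle area = 16 * 5.4 = 86.4
Triangle area = 0.5 * 16 * 6.9 = 55.2
Total = 86.4 + 55.2
Total = 141.6
141.6 in^2
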